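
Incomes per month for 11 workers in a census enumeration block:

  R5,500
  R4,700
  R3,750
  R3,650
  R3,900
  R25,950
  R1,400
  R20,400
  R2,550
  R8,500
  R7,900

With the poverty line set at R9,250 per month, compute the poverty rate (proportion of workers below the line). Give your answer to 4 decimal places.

0.8182

9 of the 11 workers have income below R9,250.
H = 9/11 = 0.8182.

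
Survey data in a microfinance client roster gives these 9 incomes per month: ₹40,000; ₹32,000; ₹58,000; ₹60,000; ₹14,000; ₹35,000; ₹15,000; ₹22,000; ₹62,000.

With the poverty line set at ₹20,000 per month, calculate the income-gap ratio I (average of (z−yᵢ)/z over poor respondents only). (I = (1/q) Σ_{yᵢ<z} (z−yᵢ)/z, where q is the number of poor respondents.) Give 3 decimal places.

Below z: ₹14,000, ₹15,000 (q = 2 of N = 9).
Relative gaps: 0.3000, 0.2500; sum = 0.550000.
I averages over the q = 2 poor units only: 0.550000 / 2 = 0.275.

0.275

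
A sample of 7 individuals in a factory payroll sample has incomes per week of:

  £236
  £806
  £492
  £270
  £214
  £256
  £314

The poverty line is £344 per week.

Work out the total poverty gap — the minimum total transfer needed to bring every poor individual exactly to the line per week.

£430

Below the line: £214, £236, £256, £270, £314 (q = 5 of N = 7).
Individual gaps: 344−214 = 130; 344−236 = 108; 344−256 = 88; 344−270 = 74; 344−314 = 30.
Aggregate gap = £430.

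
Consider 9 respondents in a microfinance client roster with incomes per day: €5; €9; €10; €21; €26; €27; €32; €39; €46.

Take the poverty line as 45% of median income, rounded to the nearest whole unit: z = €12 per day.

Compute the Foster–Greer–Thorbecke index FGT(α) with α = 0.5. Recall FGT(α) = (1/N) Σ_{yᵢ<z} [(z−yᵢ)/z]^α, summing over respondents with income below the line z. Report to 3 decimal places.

Incomes under z: €5, €9, €10 (q = 3 of N = 9).
Normalized shortfalls: (12−5)/12 = 0.5833; (12−9)/12 = 0.2500; (12−10)/12 = 0.1667.
Raised to α = 0.5: 0.76376; 0.50000; 0.40825.
Sum = 1.672011; FGT(0.5) = 1.672011 / 9 = 0.186.

0.186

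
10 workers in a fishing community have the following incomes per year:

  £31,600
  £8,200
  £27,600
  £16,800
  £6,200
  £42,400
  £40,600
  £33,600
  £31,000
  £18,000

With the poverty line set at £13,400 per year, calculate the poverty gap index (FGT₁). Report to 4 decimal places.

Below the line: £6,200, £8,200 (q = 2 of N = 10).
Relative gaps: (13400−6200)/13400 = 0.5373; (13400−8200)/13400 = 0.3881.
Sum of shortfalls = 0.925373; P₁ averages over all N: 0.925373 / 10 = 0.0925.

0.0925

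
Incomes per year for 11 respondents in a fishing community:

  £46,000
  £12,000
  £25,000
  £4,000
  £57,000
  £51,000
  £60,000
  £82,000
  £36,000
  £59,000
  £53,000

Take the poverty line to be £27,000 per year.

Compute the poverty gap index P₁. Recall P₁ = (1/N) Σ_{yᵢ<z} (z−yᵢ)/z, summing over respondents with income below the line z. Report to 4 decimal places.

Below z: £4,000, £12,000, £25,000 (q = 3 of N = 11).
Gap ratios (z−y)/z: (27000−4000)/27000 = 0.8519; (27000−12000)/27000 = 0.5556; (27000−25000)/27000 = 0.0741.
Sum of shortfalls = 1.481481; P₁ averages over all N: 1.481481 / 11 = 0.1347.

0.1347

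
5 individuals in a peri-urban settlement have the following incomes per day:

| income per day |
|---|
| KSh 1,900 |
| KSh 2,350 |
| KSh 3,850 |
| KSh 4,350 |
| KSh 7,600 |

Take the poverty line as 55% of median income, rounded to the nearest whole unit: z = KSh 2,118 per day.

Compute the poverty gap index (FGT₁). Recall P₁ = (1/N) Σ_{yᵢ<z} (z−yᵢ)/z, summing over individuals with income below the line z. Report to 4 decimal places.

0.0206

Incomes under z: KSh 1,900 (q = 1 of N = 5).
Normalized shortfalls: (2118−1900)/2118 = 0.1029.
Sum of shortfalls = 0.102927; P₁ averages over all N: 0.102927 / 5 = 0.0206.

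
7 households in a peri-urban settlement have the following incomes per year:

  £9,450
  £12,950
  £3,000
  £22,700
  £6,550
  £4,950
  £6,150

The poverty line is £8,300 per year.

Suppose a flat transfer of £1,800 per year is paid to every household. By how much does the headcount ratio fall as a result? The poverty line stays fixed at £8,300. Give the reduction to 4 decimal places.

Before: below the line — £3,000, £4,950, £6,150, £6,550; headcount ratio = 0.571429.
After the £1,800 transfer: below the line — £4,800, £6,750, £7,950; headcount ratio = 0.428571.
Reduction = 0.571429 − 0.428571 = 0.1429.

0.1429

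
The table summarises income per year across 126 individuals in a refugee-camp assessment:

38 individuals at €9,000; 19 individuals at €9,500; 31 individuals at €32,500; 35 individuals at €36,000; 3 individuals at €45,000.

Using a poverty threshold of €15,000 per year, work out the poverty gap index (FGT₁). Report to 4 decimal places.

Incomes under z: 38×€9,000, 19×€9,500 (q = 57 of N = 126).
Gap ratios (z−y)/z: (15000−9000)/15000 = 0.4000 (×38); (15000−9500)/15000 = 0.3667 (×19).
Sum of shortfalls = 22.166667; P₁ averages over all N: 22.166667 / 126 = 0.1759.

0.1759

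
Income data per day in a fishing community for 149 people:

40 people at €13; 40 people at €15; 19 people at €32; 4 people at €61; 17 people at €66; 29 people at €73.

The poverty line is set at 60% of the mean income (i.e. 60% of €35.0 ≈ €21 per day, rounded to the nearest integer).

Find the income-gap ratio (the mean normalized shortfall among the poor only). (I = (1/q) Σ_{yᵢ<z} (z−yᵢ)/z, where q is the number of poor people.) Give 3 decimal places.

Below the line: 40×€13, 40×€15 (q = 80 of N = 149).
Shortfall ratios (z−y)/z: 0.3810 (×40), 0.2857 (×40); sum = 26.666667.
I averages over the q = 80 poor units only: 26.666667 / 80 = 0.333.

0.333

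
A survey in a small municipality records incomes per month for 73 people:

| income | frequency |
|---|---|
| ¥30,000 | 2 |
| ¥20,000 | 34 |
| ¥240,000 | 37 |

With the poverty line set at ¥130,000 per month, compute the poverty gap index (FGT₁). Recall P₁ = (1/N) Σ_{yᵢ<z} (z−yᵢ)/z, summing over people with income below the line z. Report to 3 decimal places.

0.415

Poor units: 34×¥20,000, 2×¥30,000 (q = 36 of N = 73).
Normalized shortfalls: (130000−20000)/130000 = 0.8462 (×34); (130000−30000)/130000 = 0.7692 (×2).
Σ = 30.307692. Dividing by the full population N = 73 gives P₁ = 0.415.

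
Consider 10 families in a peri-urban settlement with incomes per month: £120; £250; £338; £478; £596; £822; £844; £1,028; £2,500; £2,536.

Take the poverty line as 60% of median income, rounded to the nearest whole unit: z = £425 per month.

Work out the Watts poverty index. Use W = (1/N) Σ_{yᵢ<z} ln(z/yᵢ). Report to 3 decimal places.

0.202

Below the line: £120, £250, £338 (q = 3 of N = 10).
Log gaps: ln(425/120) = 1.2646; ln(425/250) = 0.5306; ln(425/338) = 0.2290.
W = 2.024269 / 10 = 0.202.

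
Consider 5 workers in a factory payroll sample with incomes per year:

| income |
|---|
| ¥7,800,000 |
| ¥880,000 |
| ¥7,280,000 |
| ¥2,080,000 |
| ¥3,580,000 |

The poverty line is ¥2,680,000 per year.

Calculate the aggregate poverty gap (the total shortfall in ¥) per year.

Incomes under z: ¥880,000, ¥2,080,000 (q = 2 of N = 5).
Individual gaps: 2680000−880000 = 1800000; 2680000−2080000 = 600000.
Aggregate gap = ¥2,400,000.

¥2,400,000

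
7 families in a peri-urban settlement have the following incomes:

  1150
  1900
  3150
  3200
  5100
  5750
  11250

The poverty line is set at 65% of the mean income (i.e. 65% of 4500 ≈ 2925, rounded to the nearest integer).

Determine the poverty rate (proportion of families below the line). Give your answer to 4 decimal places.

0.2857

2 of the 7 families have income below 2925.
H = 2/7 = 0.2857.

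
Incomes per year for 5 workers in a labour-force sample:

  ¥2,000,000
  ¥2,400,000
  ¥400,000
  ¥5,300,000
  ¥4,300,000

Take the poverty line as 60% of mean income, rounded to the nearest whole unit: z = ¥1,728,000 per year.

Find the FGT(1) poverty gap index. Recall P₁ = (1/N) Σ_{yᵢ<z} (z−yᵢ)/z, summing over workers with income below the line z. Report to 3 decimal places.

Below z: ¥400,000 (q = 1 of N = 5).
Gap ratios (z−y)/z: (1728000−400000)/1728000 = 0.7685.
Σ = 0.768519. Dividing by the full population N = 5 gives P₁ = 0.154.

0.154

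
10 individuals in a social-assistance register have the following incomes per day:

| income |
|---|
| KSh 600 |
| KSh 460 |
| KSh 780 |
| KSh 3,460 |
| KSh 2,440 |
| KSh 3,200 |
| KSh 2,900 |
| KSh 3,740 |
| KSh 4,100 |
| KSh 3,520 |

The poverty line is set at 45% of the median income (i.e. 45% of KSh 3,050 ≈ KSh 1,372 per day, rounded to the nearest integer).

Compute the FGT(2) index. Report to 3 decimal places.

Below the line: KSh 460, KSh 600, KSh 780 (q = 3 of N = 10).
Shortfall ratios: (1372−460)/1372 = 0.6647; (1372−600)/1372 = 0.5627; (1372−780)/1372 = 0.4315.
Squared: 0.4419; 0.3166; 0.1862.
Sum = 0.944649; P₂ = 0.944649 / 10 = 0.094.

0.094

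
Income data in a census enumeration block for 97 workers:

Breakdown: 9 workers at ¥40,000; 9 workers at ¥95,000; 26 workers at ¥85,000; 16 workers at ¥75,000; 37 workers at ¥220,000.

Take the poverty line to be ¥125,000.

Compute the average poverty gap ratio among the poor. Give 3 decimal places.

0.383

Poor units: 9×¥40,000, 16×¥75,000, 26×¥85,000, 9×¥95,000 (q = 60 of N = 97).
Shortfall ratios (z−y)/z: 0.6800 (×9), 0.4000 (×16), 0.3200 (×26), 0.2400 (×9); sum = 23.000000.
The income-gap ratio divides by q (the poor only): 23.000000 / 60 = 0.383.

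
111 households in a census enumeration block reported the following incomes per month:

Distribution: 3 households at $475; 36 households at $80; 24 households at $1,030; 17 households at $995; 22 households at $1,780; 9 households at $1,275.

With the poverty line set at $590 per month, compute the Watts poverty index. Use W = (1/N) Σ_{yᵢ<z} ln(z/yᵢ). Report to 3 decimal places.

Below the line: 36×$80, 3×$475 (q = 39 of N = 111).
Log gaps: ln(590/80) = 1.9981 (×36); ln(590/475) = 0.2168 (×3).
W = 72.581876 / 111 = 0.654.

0.654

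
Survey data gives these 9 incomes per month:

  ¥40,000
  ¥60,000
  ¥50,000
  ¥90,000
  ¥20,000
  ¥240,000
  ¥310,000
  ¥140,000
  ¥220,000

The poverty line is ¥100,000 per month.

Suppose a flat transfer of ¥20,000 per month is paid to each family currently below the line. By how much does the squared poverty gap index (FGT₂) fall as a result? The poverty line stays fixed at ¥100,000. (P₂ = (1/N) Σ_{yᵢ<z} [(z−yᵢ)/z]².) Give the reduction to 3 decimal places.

0.086

Before: below the line — ¥20,000, ¥40,000, ¥50,000, ¥60,000, ¥90,000; squared poverty gap index (FGT₂) = 0.15778.
After the ¥20,000 transfer: below the line — ¥40,000, ¥60,000, ¥70,000, ¥80,000; squared poverty gap index (FGT₂) = 0.07222.
Reduction = 0.15778 − 0.07222 = 0.086.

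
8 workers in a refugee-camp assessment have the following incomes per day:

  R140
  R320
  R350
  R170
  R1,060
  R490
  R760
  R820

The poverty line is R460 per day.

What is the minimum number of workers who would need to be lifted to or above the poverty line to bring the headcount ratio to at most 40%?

1

Currently q = 4 of N = 8 are below the line (H = 0.500).
A headcount ratio of at most 40% allows at most ⌊0.40 × 8⌋ = 3 poor workers.
So at least 4 − 3 = 1 must be lifted.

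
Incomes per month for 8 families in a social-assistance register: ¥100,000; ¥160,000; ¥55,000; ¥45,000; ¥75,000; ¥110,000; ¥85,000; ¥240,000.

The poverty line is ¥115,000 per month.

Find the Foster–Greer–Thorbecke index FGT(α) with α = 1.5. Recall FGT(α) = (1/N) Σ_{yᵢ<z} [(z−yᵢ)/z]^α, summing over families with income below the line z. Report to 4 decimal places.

0.1558

Below z: ¥45,000, ¥55,000, ¥75,000, ¥85,000, ¥100,000, ¥110,000 (q = 6 of N = 8).
Shortfall ratios: (115000−45000)/115000 = 0.6087; (115000−55000)/115000 = 0.5217; (115000−75000)/115000 = 0.3478; (115000−85000)/115000 = 0.2609; (115000−100000)/115000 = 0.1304; (115000−110000)/115000 = 0.0435.
Raised to α = 1.5: 0.47490; 0.37686; 0.20514; 0.13324; 0.04711; 0.00907.
Sum = 1.246308; FGT(1.5) = 1.246308 / 8 = 0.1558.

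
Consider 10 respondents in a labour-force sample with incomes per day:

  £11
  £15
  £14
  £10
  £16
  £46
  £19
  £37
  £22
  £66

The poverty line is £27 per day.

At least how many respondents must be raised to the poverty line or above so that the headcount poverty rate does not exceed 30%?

7 of the 10 respondents are poor, so H = 7/10 = 0.700.
A headcount ratio of at most 30% allows at most ⌊0.30 × 10⌋ = 3 poor respondents.
So at least 7 − 3 = 4 must be lifted.

4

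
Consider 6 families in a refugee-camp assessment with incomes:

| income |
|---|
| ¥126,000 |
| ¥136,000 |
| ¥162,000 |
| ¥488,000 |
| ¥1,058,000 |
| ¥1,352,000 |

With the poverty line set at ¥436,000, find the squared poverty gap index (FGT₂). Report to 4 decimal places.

0.2290

Below z: ¥126,000, ¥136,000, ¥162,000 (q = 3 of N = 6).
Gap ratios (z−y)/z: (436000−126000)/436000 = 0.7110; (436000−136000)/436000 = 0.6881; (436000−162000)/436000 = 0.6284.
Squared: 0.5055; 0.4734; 0.3949.
Sum = 1.373916; P₂ = 1.373916 / 6 = 0.2290.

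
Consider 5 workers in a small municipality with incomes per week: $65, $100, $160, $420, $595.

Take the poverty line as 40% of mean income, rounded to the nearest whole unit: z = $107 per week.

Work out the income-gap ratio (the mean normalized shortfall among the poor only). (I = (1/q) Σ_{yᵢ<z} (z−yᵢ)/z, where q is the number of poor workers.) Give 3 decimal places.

0.229

Incomes under z: $65, $100 (q = 2 of N = 5).
Shortfall ratios (z−y)/z: 0.3925, 0.0654; sum = 0.457944.
I averages over the q = 2 poor units only: 0.457944 / 2 = 0.229.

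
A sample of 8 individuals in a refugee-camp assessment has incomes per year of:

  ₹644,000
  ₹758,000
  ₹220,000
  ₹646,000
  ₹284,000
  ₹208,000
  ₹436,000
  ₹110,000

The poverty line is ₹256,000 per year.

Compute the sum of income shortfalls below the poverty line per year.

₹230,000

Poor units: ₹110,000, ₹208,000, ₹220,000 (q = 3 of N = 8).
Individual gaps: 256000−110000 = 146000; 256000−208000 = 48000; 256000−220000 = 36000.
Aggregate gap = ₹230,000.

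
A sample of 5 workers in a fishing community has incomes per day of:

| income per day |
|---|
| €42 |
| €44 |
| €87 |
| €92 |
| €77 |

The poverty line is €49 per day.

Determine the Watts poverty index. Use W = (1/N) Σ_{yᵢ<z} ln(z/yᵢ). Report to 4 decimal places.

0.0524

Below the line: €42, €44 (q = 2 of N = 5).
ln(z/y) terms: ln(49/42) = 0.1542; ln(49/44) = 0.1076.
W = 0.261781 / 5 = 0.0524.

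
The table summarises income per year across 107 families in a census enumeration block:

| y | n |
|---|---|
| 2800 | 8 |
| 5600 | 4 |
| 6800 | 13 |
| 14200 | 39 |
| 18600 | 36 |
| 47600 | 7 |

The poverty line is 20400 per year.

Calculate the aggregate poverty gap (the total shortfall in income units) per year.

683400

Poor units: 8×2800, 4×5600, 13×6800, 39×14200, 36×18600 (q = 100 of N = 107).
Individual gaps: 8×(20400−2800) = 140800; 4×(20400−5600) = 59200; 13×(20400−6800) = 176800; 39×(20400−14200) = 241800; 36×(20400−18600) = 64800.
Aggregate gap = 683400.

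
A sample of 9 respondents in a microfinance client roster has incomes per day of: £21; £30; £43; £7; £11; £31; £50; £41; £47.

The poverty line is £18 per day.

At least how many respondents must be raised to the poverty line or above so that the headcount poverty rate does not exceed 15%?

2 of the 9 respondents are poor, so H = 2/9 = 0.222.
A headcount ratio of at most 15% allows at most ⌊0.15 × 9⌋ = 1 poor respondents.
So at least 2 − 1 = 1 must be lifted.

1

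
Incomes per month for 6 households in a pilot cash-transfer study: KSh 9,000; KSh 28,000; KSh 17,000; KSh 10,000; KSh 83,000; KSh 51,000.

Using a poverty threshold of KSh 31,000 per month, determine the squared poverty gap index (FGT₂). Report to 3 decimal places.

Below z: KSh 9,000, KSh 10,000, KSh 17,000, KSh 28,000 (q = 4 of N = 6).
Normalized shortfalls: (31000−9000)/31000 = 0.7097; (31000−10000)/31000 = 0.6774; (31000−17000)/31000 = 0.4516; (31000−28000)/31000 = 0.0968.
Squared: 0.5036; 0.4589; 0.2040; 0.0094.
Sum = 1.175858; P₂ = 1.175858 / 6 = 0.196.

0.196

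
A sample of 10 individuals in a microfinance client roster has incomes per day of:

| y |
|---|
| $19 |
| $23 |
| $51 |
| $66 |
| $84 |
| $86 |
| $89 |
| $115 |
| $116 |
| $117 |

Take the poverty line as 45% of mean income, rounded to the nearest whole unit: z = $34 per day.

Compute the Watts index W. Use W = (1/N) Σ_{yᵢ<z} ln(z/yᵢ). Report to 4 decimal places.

Below z: $19, $23 (q = 2 of N = 10).
Log shortfalls: ln(34/19) = 0.5819; ln(34/23) = 0.3909.
W = 0.972788 / 10 = 0.0973.

0.0973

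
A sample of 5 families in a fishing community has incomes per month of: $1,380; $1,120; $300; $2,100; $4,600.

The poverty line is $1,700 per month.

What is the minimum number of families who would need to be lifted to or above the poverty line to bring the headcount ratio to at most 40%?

3 of the 5 families are poor, so H = 3/5 = 0.600.
A headcount ratio of at most 40% allows at most ⌊0.40 × 5⌋ = 2 poor families.
So at least 3 − 2 = 1 must be lifted.

1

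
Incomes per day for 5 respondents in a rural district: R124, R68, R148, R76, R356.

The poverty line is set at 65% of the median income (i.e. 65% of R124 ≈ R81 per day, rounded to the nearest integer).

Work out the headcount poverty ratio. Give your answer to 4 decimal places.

2 of the 5 respondents have income below R81.
H = 2/5 = 0.4000.

0.4000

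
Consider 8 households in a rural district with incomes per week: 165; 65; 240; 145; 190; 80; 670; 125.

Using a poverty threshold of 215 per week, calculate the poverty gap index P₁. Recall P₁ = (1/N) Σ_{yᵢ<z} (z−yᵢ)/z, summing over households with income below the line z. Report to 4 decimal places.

0.3023

Below the line: 65, 80, 125, 145, 165, 190 (q = 6 of N = 8).
Gap ratios (z−y)/z: (215−65)/215 = 0.6977; (215−80)/215 = 0.6279; (215−125)/215 = 0.4186; (215−145)/215 = 0.3256; (215−165)/215 = 0.2326; (215−190)/215 = 0.1163.
Σ = 2.418605. Dividing by the full population N = 8 gives P₁ = 0.3023.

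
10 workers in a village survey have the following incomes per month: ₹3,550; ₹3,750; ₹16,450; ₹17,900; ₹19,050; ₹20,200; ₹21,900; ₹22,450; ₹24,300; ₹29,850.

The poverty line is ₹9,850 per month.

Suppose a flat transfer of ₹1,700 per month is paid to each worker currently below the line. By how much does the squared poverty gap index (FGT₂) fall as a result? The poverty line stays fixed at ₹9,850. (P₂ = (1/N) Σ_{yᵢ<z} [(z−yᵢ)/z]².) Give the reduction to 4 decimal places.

0.0375

Before: below the line — ₹3,550, ₹3,750; squared poverty gap index (FGT₂) = 0.079260.
After the ₹1,700 transfer: below the line — ₹5,250, ₹5,450; squared poverty gap index (FGT₂) = 0.041764.
Reduction = 0.079260 − 0.041764 = 0.0375.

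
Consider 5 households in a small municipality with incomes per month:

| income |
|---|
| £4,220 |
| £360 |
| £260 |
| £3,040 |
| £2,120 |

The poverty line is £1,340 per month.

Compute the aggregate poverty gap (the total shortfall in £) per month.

£2,060

Incomes under z: £260, £360 (q = 2 of N = 5).
Individual gaps: 1340−260 = 1080; 1340−360 = 980.
Aggregate gap = £2,060.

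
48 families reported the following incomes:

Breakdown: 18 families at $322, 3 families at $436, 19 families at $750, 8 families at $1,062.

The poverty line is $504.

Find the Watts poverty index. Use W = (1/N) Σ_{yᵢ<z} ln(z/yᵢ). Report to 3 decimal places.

0.177

Below the line: 18×$322, 3×$436 (q = 21 of N = 48).
Log gaps: ln(504/322) = 0.4480 (×18); ln(504/436) = 0.1449 (×3).
W = 8.499247 / 48 = 0.177.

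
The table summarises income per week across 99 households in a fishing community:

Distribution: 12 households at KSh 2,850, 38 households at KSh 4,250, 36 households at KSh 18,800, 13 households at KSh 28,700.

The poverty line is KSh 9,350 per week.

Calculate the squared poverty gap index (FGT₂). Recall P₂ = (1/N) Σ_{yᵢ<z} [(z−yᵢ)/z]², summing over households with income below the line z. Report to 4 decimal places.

0.1728

Incomes under z: 12×KSh 2,850, 38×KSh 4,250 (q = 50 of N = 99).
Gap ratios (z−y)/z: (9350−2850)/9350 = 0.6952 (×12); (9350−4250)/9350 = 0.5455 (×38).
Squared: 0.4833 (×12); 0.2975 (×38).
Sum = 17.105207; P₂ = 17.105207 / 99 = 0.1728.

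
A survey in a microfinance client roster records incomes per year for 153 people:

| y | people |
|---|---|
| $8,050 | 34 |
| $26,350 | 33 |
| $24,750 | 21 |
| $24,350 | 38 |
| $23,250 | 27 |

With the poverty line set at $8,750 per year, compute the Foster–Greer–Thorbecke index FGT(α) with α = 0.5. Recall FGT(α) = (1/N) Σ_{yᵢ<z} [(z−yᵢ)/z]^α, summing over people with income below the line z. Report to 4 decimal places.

0.0629

Poor units: 34×$8,050 (q = 34 of N = 153).
Gap ratios (z−y)/z: (8750−8050)/8750 = 0.0800 (×34).
Raised to α = 0.5: 0.28284 (×34).
Sum = 9.616652; FGT(0.5) = 9.616652 / 153 = 0.0629.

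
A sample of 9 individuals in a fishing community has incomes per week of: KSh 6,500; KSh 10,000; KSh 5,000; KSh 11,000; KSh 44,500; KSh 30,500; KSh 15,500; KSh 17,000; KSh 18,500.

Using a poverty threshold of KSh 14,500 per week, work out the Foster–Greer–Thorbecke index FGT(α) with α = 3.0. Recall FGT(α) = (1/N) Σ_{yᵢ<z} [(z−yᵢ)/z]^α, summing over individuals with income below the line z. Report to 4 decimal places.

Below z: KSh 5,000, KSh 6,500, KSh 10,000, KSh 11,000 (q = 4 of N = 9).
Shortfall ratios: (14500−5000)/14500 = 0.6552; (14500−6500)/14500 = 0.5517; (14500−10000)/14500 = 0.3103; (14500−11000)/14500 = 0.2414.
Raised to α = 3.0: 0.28123; 0.16794; 0.02989; 0.01406.
Sum = 0.493132; FGT(3.0) = 0.493132 / 9 = 0.0548.

0.0548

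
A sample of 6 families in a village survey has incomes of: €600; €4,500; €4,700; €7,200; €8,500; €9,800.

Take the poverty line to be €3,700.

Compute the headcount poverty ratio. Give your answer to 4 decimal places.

0.1667

1 of the 6 families have income below €3,700.
H = 1/6 = 0.1667.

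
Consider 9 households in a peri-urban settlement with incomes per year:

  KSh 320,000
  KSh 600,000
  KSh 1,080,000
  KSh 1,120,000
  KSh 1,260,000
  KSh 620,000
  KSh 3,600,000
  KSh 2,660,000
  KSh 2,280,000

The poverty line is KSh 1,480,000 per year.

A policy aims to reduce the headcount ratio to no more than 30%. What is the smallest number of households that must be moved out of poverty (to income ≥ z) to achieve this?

6 of the 9 households are poor, so H = 6/9 = 0.667.
A headcount ratio of at most 30% allows at most ⌊0.30 × 9⌋ = 2 poor households.
So at least 6 − 2 = 4 must be lifted.

4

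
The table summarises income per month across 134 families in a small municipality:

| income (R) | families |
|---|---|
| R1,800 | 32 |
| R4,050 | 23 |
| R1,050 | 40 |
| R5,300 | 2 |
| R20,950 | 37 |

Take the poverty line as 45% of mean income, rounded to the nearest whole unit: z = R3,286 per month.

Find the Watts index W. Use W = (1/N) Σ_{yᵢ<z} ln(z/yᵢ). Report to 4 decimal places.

Incomes under z: 40×R1,050, 32×R1,800 (q = 72 of N = 134).
ln(z/y) terms: ln(3286/1050) = 1.1409 (×40); ln(3286/1800) = 0.6019 (×32).
W = 64.895534 / 134 = 0.4843.

0.4843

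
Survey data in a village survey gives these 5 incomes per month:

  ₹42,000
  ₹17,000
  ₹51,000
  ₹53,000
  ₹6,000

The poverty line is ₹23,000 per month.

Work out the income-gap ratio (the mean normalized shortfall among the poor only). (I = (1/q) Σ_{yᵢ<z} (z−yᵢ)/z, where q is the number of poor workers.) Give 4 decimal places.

Incomes under z: ₹6,000, ₹17,000 (q = 2 of N = 5).
Relative gaps: 0.7391, 0.2609; sum = 1.000000.
The income-gap ratio divides by q (the poor only): 1.000000 / 2 = 0.5000.

0.5000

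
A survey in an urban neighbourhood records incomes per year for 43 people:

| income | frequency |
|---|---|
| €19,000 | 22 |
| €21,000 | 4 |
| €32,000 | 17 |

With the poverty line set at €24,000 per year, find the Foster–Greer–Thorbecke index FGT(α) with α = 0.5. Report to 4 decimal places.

0.2664

Below the line: 22×€19,000, 4×€21,000 (q = 26 of N = 43).
Shortfall ratios: (24000−19000)/24000 = 0.2083 (×22); (24000−21000)/24000 = 0.1250 (×4).
Raised to α = 0.5: 0.45644 (×22); 0.35355 (×4).
Sum = 11.455794; FGT(0.5) = 11.455794 / 43 = 0.2664.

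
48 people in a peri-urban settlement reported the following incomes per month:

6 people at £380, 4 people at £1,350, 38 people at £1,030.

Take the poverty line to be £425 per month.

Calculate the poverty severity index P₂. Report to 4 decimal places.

Poor units: 6×£380 (q = 6 of N = 48).
Relative gaps: (425−380)/425 = 0.1059 (×6).
Squared: 0.0112 (×6).
Sum = 0.067266; P₂ = 0.067266 / 48 = 0.0014.

0.0014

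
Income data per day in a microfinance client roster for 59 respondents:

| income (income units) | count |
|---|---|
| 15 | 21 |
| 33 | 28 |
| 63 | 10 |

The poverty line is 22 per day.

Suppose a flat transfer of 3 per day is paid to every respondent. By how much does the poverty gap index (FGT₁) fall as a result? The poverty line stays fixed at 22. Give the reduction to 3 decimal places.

0.049

Before: below the line — 21×15; poverty gap index (FGT₁) = 0.11325.
After the 3 transfer: below the line — 21×18; poverty gap index (FGT₁) = 0.06471.
Reduction = 0.11325 − 0.06471 = 0.049.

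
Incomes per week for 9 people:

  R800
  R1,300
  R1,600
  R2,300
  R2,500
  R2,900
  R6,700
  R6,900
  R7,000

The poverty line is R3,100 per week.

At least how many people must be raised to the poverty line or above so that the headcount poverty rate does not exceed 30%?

Currently q = 6 of N = 9 are below the line (H = 0.667).
A headcount ratio of at most 30% allows at most ⌊0.30 × 9⌋ = 2 poor people.
So at least 6 − 2 = 4 must be lifted.

4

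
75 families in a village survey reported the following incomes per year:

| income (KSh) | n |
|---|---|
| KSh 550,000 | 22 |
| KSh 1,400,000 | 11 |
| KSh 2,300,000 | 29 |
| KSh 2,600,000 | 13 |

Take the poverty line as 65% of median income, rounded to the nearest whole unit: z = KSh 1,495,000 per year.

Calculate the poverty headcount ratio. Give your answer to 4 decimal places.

0.4400

33 of the 75 families have income below KSh 1,495,000.
H = 33/75 = 0.4400.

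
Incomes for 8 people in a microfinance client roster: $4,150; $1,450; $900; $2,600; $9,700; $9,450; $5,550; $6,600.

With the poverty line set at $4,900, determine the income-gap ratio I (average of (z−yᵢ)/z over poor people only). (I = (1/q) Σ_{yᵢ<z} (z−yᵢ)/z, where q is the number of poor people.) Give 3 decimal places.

0.536

Below the line: $900, $1,450, $2,600, $4,150 (q = 4 of N = 8).
Relative gaps: 0.8163, 0.7041, 0.4694, 0.1531; sum = 2.142857.
The income-gap ratio divides by q (the poor only): 2.142857 / 4 = 0.536.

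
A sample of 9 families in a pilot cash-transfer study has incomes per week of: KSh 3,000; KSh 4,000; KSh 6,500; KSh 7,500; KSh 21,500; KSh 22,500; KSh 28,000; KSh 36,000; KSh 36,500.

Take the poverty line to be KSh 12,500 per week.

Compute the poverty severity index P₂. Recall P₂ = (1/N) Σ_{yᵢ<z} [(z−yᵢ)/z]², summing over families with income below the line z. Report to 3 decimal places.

0.159

Poor units: KSh 3,000, KSh 4,000, KSh 6,500, KSh 7,500 (q = 4 of N = 9).
Relative gaps: (12500−3000)/12500 = 0.7600; (12500−4000)/12500 = 0.6800; (12500−6500)/12500 = 0.4800; (12500−7500)/12500 = 0.4000.
Squared: 0.5776; 0.4624; 0.2304; 0.1600.
Sum = 1.430400; P₂ = 1.430400 / 9 = 0.159.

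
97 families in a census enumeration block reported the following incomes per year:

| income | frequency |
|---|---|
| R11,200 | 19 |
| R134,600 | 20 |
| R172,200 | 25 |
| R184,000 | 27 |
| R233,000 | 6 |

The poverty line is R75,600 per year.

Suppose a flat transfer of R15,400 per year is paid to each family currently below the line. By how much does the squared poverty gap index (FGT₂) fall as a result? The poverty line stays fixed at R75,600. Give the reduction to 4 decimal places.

Before: below the line — 19×R11,200; squared poverty gap index (FGT₂) = 0.142138.
After the R15,400 transfer: below the line — 19×R26,600; squared poverty gap index (FGT₂) = 0.082287.
Reduction = 0.142138 − 0.082287 = 0.0599.

0.0599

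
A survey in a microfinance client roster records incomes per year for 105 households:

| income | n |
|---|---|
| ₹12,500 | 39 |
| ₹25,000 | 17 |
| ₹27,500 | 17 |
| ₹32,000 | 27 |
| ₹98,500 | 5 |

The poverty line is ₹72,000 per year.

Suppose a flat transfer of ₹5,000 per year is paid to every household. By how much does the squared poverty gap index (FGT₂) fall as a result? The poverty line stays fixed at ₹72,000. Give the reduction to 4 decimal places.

0.0865

Before: below the line — 39×₹12,500, 17×₹25,000, 17×₹27,500, 27×₹32,000; squared poverty gap index (FGT₂) = 0.463858.
After the ₹5,000 transfer: below the line — 39×₹17,500, 17×₹30,000, 17×₹32,500, 27×₹37,000; squared poverty gap index (FGT₂) = 0.377401.
Reduction = 0.463858 − 0.377401 = 0.0865.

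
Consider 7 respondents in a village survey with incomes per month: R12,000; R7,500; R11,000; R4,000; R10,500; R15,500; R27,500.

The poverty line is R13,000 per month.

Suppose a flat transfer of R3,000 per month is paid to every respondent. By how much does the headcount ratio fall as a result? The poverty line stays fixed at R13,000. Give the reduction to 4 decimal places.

Before: below the line — R4,000, R7,500, R10,500, R11,000, R12,000; headcount ratio = 0.714286.
After the R3,000 transfer: below the line — R7,000, R10,500; headcount ratio = 0.285714.
Reduction = 0.714286 − 0.285714 = 0.4286.

0.4286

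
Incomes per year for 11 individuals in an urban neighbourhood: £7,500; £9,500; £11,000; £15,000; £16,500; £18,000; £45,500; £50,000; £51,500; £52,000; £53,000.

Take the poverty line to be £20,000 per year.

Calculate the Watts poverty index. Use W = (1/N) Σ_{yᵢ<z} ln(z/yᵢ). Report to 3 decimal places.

Poor units: £7,500, £9,500, £11,000, £15,000, £16,500, £18,000 (q = 6 of N = 11).
Log gaps: ln(20000/7500) = 0.9808; ln(20000/9500) = 0.7444; ln(20000/11000) = 0.5978; ln(20000/15000) = 0.2877; ln(20000/16500) = 0.1924; ln(20000/18000) = 0.1054.
W = 2.908521 / 11 = 0.264.

0.264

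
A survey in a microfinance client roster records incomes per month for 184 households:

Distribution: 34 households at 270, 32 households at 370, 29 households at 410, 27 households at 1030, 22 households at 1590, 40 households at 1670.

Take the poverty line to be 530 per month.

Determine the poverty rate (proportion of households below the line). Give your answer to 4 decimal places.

0.5163

95 of the 184 households have income below 530.
H = 95/184 = 0.5163.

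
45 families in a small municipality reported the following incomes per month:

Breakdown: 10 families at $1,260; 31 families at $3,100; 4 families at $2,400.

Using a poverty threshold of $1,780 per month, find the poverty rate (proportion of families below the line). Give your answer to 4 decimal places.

0.2222

10 of the 45 families have income below $1,780.
H = 10/45 = 0.2222.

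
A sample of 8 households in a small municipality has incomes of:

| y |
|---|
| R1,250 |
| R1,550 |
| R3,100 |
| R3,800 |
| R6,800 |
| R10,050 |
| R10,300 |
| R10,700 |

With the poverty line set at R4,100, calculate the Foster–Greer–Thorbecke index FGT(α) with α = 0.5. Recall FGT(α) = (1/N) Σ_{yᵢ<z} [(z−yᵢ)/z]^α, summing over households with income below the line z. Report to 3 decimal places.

Below the line: R1,250, R1,550, R3,100, R3,800 (q = 4 of N = 8).
Relative gaps: (4100−1250)/4100 = 0.6951; (4100−1550)/4100 = 0.6220; (4100−3100)/4100 = 0.2439; (4100−3800)/4100 = 0.0732.
Raised to α = 0.5: 0.83374; 0.78864; 0.49386; 0.27050.
Sum = 2.386744; FGT(0.5) = 2.386744 / 8 = 0.298.

0.298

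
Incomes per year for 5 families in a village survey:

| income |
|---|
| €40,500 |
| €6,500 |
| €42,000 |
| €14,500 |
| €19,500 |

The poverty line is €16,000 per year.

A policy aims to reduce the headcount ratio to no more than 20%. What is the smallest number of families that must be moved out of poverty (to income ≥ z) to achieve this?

Currently q = 2 of N = 5 are below the line (H = 0.400).
A headcount ratio of at most 20% allows at most ⌊0.20 × 5⌋ = 1 poor families.
So at least 2 − 1 = 1 must be lifted.

1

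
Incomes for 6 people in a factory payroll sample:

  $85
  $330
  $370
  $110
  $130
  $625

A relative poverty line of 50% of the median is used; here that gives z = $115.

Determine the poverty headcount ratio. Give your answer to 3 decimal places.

0.333

2 of the 6 people have income below $115.
H = 2/6 = 0.333.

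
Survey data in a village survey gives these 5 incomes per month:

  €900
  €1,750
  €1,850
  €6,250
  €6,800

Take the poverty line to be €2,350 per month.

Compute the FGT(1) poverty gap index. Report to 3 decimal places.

0.217

Incomes under z: €900, €1,750, €1,850 (q = 3 of N = 5).
Normalized shortfalls: (2350−900)/2350 = 0.6170; (2350−1750)/2350 = 0.2553; (2350−1850)/2350 = 0.2128.
Σ = 1.085106. Dividing by the full population N = 5 gives P₁ = 0.217.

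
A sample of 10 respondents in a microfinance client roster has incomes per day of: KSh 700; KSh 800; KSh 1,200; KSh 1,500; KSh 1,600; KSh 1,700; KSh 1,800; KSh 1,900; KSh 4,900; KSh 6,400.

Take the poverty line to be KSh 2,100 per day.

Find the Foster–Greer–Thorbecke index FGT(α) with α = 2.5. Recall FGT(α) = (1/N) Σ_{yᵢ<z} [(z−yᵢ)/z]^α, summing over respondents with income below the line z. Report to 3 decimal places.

Below the line: KSh 700, KSh 800, KSh 1,200, KSh 1,500, KSh 1,600, KSh 1,700, KSh 1,800, KSh 1,900 (q = 8 of N = 10).
Gap ratios (z−y)/z: (2100−700)/2100 = 0.6667; (2100−800)/2100 = 0.6190; (2100−1200)/2100 = 0.4286; (2100−1500)/2100 = 0.2857; (2100−1600)/2100 = 0.2381; (2100−1700)/2100 = 0.1905; (2100−1800)/2100 = 0.1429; (2100−1900)/2100 = 0.0952.
Raised to α = 2.5: 0.36289; 0.30152; 0.12024; 0.04363; 0.02766; 0.01583; 0.00771; 0.00280.
Sum = 0.882289; FGT(2.5) = 0.882289 / 10 = 0.088.

0.088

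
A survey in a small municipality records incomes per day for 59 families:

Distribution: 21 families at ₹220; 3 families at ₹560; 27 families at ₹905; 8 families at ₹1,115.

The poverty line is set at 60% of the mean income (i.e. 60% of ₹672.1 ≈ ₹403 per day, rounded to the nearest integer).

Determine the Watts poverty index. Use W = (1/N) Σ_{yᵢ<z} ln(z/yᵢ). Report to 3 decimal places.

Incomes under z: 21×₹220 (q = 21 of N = 59).
Log gaps: ln(403/220) = 0.6053 (×21).
W = 12.711489 / 59 = 0.215.

0.215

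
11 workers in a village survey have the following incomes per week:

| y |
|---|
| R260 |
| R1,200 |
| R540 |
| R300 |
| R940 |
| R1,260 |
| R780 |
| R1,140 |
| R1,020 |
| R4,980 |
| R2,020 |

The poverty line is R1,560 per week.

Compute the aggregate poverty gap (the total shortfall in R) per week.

R6,600

Below the line: R260, R300, R540, R780, R940, R1,020, R1,140, R1,200, R1,260 (q = 9 of N = 11).
Individual gaps: 1560−260 = 1300; 1560−300 = 1260; 1560−540 = 1020; 1560−780 = 780; 1560−940 = 620; 1560−1020 = 540; 1560−1140 = 420; 1560−1200 = 360; 1560−1260 = 300.
Aggregate gap = R6,600.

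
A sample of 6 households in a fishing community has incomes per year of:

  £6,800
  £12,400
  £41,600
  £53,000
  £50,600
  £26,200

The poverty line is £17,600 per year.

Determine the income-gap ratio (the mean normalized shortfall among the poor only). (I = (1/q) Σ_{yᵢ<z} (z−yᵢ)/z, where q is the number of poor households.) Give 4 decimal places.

0.4545

Below the line: £6,800, £12,400 (q = 2 of N = 6).
Relative gaps: 0.6136, 0.2955; sum = 0.909091.
The income-gap ratio divides by q (the poor only): 0.909091 / 2 = 0.4545.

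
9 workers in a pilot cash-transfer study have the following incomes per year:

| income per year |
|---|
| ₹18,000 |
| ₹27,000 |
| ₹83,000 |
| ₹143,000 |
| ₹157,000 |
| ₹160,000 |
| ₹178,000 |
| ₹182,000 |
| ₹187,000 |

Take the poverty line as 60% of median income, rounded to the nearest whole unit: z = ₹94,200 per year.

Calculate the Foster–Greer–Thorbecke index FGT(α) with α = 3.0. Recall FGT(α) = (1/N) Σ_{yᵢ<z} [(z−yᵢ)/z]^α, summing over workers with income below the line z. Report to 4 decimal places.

0.0993

Below the line: ₹18,000, ₹27,000, ₹83,000 (q = 3 of N = 9).
Shortfall ratios: (94200−18000)/94200 = 0.8089; (94200−27000)/94200 = 0.7134; (94200−83000)/94200 = 0.1189.
Raised to α = 3.0: 0.52931; 0.36304; 0.00168.
Sum = 0.894034; FGT(3.0) = 0.894034 / 9 = 0.0993.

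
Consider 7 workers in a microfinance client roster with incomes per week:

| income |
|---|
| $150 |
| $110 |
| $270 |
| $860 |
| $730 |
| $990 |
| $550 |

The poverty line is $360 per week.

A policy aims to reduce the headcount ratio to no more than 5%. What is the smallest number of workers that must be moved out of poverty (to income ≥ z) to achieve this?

3

Currently q = 3 of N = 7 are below the line (H = 0.429).
A headcount ratio of at most 5% allows at most ⌊0.05 × 7⌋ = 0 poor workers.
So at least 3 − 0 = 3 must be lifted.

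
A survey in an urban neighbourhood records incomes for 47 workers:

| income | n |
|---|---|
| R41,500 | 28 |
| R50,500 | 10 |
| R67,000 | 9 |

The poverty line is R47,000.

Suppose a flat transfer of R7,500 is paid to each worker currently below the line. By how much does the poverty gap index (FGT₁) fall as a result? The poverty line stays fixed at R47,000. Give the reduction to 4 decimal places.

0.0697

Before: below the line — 28×R41,500; poverty gap index (FGT₁) = 0.069715.
After the R7,500 transfer: below the line — none; poverty gap index (FGT₁) = 0.000000.
Reduction = 0.069715 − 0.000000 = 0.0697.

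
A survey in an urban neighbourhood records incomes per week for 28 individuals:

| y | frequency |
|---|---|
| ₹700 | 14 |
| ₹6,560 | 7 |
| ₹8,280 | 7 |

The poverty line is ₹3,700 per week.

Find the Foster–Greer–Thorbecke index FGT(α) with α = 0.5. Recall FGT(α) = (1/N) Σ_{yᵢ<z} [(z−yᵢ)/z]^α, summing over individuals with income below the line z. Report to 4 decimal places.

Below z: 14×₹700 (q = 14 of N = 28).
Gap ratios (z−y)/z: (3700−700)/3700 = 0.8108 (×14).
Raised to α = 0.5: 0.90045 (×14).
Sum = 12.606305; FGT(0.5) = 12.606305 / 28 = 0.4502.

0.4502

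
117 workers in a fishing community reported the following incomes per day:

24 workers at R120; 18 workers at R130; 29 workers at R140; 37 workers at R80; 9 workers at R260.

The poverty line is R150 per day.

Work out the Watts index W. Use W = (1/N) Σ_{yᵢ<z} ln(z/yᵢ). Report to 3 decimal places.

0.284

Poor units: 37×R80, 24×R120, 18×R130, 29×R140 (q = 108 of N = 117).
Log gaps: ln(150/80) = 0.6286 (×37); ln(150/120) = 0.2231 (×24); ln(150/130) = 0.1431 (×18); ln(150/140) = 0.0690 (×29).
W = 33.190574 / 117 = 0.284.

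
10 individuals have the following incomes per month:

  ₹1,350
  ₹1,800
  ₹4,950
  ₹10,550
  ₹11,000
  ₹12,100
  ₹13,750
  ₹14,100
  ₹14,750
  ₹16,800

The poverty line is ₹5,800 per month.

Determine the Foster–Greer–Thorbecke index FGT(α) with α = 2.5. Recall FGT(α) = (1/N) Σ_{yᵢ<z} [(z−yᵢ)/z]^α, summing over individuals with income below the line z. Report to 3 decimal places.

0.092

Poor units: ₹1,350, ₹1,800, ₹4,950 (q = 3 of N = 10).
Normalized shortfalls: (5800−1350)/5800 = 0.7672; (5800−1800)/5800 = 0.6897; (5800−4950)/5800 = 0.1466.
Raised to α = 2.5: 0.51562; 0.39498; 0.00822.
Sum = 0.918827; FGT(2.5) = 0.918827 / 10 = 0.092.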